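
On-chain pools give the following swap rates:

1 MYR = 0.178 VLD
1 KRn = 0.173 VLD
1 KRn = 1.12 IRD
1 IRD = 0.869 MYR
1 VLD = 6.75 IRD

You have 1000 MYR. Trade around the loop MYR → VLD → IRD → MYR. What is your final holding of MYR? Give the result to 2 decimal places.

1044.10

1000 MYR × 0.178 = 178 VLD
178 VLD × 6.75 = 1201.5 IRD
1201.5 IRD × 0.869 = 1044.1035 MYR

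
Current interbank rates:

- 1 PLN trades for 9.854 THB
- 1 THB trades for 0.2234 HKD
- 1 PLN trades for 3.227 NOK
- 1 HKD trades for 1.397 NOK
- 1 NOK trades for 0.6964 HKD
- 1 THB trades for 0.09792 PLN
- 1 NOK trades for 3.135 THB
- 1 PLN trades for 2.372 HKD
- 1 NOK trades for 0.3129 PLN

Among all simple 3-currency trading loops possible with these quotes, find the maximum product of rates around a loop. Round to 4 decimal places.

1.0369

NOK→PLN→HKD→NOK: 0.3129 × 2.372 × 1.397 = 1.03685
THB→PLN→NOK→THB: 0.09792 × 3.227 × 3.135 = 0.99062
THB→HKD→NOK→THB: 0.2234 × 1.397 × 3.135 = 0.97840
Maximum is NOK→PLN→HKD→NOK at 1.0369; arbitrage exists.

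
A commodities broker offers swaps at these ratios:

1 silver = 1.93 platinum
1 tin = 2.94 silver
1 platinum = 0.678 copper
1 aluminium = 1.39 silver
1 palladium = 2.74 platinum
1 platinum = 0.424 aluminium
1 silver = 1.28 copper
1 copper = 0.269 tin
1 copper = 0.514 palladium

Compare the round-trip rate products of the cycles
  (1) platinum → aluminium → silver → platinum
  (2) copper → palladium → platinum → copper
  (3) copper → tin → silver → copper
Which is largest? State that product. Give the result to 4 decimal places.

1.1375

(1) 0.424 × 1.39 × 1.93 = 1.13746
(2) 0.514 × 2.74 × 0.678 = 0.95487
(3) 0.269 × 2.94 × 1.28 = 1.01230
Highest is cycle (1) at 1.1375 (>1, arbitrage).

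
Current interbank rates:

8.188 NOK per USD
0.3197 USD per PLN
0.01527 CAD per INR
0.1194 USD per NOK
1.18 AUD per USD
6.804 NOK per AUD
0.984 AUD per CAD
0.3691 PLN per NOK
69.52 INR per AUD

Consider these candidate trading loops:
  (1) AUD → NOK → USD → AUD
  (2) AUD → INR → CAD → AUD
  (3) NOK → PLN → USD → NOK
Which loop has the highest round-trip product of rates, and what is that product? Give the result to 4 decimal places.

1.0446

(1) 6.804 × 0.1194 × 1.18 = 0.95863
(2) 69.52 × 0.01527 × 0.984 = 1.04459
(3) 0.3691 × 0.3197 × 8.188 = 0.96619
Highest is cycle (2) at 1.0446 (>1, arbitrage).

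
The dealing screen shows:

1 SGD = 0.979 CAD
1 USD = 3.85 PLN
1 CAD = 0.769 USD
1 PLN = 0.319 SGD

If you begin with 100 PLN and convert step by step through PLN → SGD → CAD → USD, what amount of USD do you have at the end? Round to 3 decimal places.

24.016

100 PLN × 0.319 = 31.9 SGD
31.9 SGD × 0.979 = 31.2301 CAD
31.2301 CAD × 0.769 = 24.0159469 USD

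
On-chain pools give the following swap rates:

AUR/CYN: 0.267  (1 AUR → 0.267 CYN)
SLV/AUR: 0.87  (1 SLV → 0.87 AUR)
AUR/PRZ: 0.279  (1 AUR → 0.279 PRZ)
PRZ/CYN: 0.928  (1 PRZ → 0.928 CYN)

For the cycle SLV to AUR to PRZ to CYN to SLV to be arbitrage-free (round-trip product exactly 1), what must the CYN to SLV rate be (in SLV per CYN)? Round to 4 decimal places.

Known legs of the cycle: 0.87 × 0.279 × 0.928 = 0.22525344
For no arbitrage the full-cycle product must be 1, so the missing rate is 1 / 0.22525344 ≈ 4.439444.

4.4394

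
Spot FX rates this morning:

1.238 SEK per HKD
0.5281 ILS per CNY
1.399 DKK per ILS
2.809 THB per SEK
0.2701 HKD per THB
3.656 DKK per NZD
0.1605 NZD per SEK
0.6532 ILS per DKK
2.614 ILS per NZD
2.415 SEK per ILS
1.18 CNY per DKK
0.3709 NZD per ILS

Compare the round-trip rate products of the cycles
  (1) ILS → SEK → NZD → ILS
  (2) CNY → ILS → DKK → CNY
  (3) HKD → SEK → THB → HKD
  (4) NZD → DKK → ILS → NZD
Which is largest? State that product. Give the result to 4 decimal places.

(1) 2.415 × 0.1605 × 2.614 = 1.01321
(2) 0.5281 × 1.399 × 1.18 = 0.87180
(3) 1.238 × 2.809 × 0.2701 = 0.93928
(4) 3.656 × 0.6532 × 0.3709 = 0.88575
Highest is cycle (1) at 1.0132 (>1, arbitrage).

1.0132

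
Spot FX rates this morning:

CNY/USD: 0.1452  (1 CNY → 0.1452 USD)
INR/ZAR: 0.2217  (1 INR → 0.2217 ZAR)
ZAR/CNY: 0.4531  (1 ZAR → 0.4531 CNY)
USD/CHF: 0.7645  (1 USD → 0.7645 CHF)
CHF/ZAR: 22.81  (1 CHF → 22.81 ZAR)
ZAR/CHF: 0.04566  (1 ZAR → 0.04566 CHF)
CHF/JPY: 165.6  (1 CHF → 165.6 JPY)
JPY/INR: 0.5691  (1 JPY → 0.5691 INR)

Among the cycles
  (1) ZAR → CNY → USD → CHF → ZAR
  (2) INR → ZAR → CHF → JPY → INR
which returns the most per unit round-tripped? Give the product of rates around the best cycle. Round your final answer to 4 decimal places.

(1) 0.4531 × 0.1452 × 0.7645 × 22.81 = 1.14726
(2) 0.2217 × 0.04566 × 165.6 × 0.5691 = 0.95400
Highest is cycle (1) at 1.1473 (>1, arbitrage).

1.1473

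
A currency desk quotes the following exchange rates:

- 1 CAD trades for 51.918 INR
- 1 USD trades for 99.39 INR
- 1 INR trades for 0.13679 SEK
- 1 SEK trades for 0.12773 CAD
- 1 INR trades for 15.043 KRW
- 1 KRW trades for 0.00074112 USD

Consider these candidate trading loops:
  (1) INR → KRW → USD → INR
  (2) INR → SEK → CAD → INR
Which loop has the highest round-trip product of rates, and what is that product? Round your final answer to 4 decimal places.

1.1081

(1) 15.043 × 0.00074112 × 99.39 = 1.10807
(2) 0.13679 × 0.12773 × 51.918 = 0.90712
Highest is cycle (1) at 1.1081 (>1, arbitrage).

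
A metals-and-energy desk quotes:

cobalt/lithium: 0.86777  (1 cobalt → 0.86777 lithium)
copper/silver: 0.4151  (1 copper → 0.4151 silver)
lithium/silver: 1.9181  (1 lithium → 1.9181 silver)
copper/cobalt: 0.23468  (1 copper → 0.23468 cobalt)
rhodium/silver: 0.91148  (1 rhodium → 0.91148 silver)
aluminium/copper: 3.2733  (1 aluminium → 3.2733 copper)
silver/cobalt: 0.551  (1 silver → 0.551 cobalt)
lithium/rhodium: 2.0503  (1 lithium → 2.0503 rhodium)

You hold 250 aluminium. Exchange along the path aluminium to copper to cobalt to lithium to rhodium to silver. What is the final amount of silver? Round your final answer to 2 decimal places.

250 aluminium × 3.2733 = 818.325 copper
818.325 copper × 0.23468 = 192.044511 cobalt
192.044511 cobalt × 0.86777 = 166.65046531047 lithium
166.65046531047 lithium × 2.0503 = 341.683449026056641 rhodium
341.683449026056641 rhodium × 0.91148 = 311.43763011827010713868 silver

311.44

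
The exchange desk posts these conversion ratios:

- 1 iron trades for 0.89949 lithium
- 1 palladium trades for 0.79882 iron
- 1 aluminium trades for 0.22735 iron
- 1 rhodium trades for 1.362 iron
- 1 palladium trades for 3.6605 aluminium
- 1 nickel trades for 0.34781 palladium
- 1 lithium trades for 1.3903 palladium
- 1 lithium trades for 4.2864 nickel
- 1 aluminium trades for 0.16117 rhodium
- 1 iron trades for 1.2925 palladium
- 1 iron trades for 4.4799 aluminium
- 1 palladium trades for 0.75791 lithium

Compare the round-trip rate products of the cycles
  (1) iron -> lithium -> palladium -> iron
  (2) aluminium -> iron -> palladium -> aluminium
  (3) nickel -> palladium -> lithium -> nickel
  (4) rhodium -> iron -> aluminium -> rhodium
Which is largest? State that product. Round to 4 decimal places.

1.1299

(1) 0.89949 × 1.3903 × 0.79882 = 0.99897
(2) 0.22735 × 1.2925 × 3.6605 = 1.07564
(3) 0.34781 × 0.75791 × 4.2864 = 1.12993
(4) 1.362 × 4.4799 × 0.16117 = 0.98340
Highest is cycle (3) at 1.1299 (>1, arbitrage).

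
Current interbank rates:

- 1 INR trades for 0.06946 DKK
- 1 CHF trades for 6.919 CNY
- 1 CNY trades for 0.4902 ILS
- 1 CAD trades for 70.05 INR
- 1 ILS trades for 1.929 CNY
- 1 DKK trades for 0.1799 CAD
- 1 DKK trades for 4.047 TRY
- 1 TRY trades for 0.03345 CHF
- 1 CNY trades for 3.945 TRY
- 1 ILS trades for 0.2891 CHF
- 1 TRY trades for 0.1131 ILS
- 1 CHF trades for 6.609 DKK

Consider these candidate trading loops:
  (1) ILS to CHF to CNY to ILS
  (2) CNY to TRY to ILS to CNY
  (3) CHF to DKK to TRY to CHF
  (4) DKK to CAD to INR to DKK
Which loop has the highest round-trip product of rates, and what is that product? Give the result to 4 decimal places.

0.9805

(1) 0.2891 × 6.919 × 0.4902 = 0.98054
(2) 3.945 × 0.1131 × 1.929 = 0.86068
(3) 6.609 × 4.047 × 0.03345 = 0.89467
(4) 0.1799 × 70.05 × 0.06946 = 0.87533
Highest is cycle (1) at 0.9805 (≤1, no arbitrage).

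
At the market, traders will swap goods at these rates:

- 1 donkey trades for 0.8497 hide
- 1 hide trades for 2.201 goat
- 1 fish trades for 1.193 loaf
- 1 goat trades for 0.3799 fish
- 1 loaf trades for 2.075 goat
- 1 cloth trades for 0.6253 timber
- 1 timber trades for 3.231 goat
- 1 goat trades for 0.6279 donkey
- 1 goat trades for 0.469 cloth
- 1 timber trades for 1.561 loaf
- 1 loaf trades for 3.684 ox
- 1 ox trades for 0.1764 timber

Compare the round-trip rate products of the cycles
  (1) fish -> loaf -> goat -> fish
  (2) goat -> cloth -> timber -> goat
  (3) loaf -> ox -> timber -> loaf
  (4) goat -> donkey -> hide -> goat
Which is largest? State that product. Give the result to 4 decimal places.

1.1743

(1) 1.193 × 2.075 × 0.3799 = 0.94043
(2) 0.469 × 0.6253 × 3.231 = 0.94754
(3) 3.684 × 0.1764 × 1.561 = 1.01443
(4) 0.6279 × 0.8497 × 2.201 = 1.17429
Highest is cycle (4) at 1.1743 (>1, arbitrage).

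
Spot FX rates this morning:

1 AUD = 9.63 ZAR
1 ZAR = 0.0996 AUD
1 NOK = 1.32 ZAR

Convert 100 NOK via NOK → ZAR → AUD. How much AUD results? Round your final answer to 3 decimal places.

13.147

100 NOK × 1.32 = 132 ZAR
132 ZAR × 0.0996 = 13.1472 AUD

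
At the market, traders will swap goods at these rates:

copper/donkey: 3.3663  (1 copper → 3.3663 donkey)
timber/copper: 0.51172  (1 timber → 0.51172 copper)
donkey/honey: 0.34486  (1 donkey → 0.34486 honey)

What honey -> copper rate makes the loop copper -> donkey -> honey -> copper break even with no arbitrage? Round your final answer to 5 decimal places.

Known legs of the cycle: 3.3663 × 0.34486 = 1.160902218
For no arbitrage the full-cycle product must be 1, so the missing rate is 1 / 1.160902218 ≈ 0.8613990.

0.86140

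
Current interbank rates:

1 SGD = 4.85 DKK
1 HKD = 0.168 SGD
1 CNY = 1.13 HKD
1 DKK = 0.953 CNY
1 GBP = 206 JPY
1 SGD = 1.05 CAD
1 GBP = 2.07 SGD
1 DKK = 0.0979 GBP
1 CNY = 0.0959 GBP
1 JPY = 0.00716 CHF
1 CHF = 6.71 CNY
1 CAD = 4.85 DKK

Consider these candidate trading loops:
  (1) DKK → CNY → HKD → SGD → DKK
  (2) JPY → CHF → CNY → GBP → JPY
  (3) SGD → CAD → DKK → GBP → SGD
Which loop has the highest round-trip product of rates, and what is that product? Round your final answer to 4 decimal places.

1.0320

(1) 0.953 × 1.13 × 0.168 × 4.85 = 0.87745
(2) 0.00716 × 6.71 × 0.0959 × 206 = 0.94912
(3) 1.05 × 4.85 × 0.0979 × 2.07 = 1.03201
Highest is cycle (3) at 1.0320 (>1, arbitrage).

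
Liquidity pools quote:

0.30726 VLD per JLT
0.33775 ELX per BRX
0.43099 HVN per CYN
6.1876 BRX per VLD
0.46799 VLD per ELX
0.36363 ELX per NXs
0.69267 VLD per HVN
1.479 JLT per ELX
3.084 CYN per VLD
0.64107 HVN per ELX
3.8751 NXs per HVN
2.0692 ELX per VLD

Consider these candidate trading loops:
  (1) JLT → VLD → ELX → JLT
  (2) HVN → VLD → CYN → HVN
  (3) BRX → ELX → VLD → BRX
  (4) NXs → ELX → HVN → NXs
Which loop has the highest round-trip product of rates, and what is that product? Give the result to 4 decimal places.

(1) 0.30726 × 2.0692 × 1.479 = 0.94032
(2) 0.69267 × 3.084 × 0.43099 = 0.92068
(3) 0.33775 × 0.46799 × 6.1876 = 0.97803
(4) 0.36363 × 0.64107 × 3.8751 = 0.90333
Highest is cycle (3) at 0.9780 (≤1, no arbitrage).

0.9780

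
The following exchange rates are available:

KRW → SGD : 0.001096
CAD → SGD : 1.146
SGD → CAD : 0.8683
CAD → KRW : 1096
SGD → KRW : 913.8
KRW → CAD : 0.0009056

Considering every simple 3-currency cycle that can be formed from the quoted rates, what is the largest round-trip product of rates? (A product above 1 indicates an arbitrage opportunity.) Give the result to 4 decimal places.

SGD→CAD→KRW→SGD: 0.8683 × 1096 × 0.001096 = 1.04302
SGD→KRW→CAD→SGD: 913.8 × 0.0009056 × 1.146 = 0.94836
Maximum is SGD→CAD→KRW→SGD at 1.0430; arbitrage exists.

1.0430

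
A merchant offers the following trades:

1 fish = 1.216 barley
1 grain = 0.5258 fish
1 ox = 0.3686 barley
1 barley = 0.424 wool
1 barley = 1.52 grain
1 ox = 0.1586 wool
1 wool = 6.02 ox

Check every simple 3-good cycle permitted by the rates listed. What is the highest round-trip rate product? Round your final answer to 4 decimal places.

fish→barley→grain→fish: 1.216 × 1.52 × 0.5258 = 0.97185
wool→ox→barley→wool: 6.02 × 0.3686 × 0.424 = 0.94084
Maximum is fish→barley→grain→fish at 0.9718; no arbitrage — every cycle loses value.

0.9718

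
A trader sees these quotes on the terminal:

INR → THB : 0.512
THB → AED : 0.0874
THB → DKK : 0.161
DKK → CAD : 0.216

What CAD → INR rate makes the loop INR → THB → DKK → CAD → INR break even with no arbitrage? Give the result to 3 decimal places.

56.163

Known legs of the cycle: 0.512 × 0.161 × 0.216 = 0.017805312
For no arbitrage the full-cycle product must be 1, so the missing rate is 1 / 0.017805312 ≈ 56.16301.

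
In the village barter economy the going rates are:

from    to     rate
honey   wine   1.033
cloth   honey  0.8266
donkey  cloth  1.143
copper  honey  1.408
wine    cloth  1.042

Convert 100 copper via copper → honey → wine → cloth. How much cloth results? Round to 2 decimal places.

151.56

100 copper × 1.408 = 140.8 honey
140.8 honey × 1.033 = 145.4464 wine
145.4464 wine × 1.042 = 151.5551488 cloth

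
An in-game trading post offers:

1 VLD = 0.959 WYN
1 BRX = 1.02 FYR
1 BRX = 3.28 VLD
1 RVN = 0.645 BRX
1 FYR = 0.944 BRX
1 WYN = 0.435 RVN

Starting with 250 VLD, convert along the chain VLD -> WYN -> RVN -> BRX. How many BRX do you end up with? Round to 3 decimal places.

67.268

250 VLD × 0.959 = 239.75 WYN
239.75 WYN × 0.435 = 104.29125 RVN
104.29125 RVN × 0.645 = 67.26785625 BRX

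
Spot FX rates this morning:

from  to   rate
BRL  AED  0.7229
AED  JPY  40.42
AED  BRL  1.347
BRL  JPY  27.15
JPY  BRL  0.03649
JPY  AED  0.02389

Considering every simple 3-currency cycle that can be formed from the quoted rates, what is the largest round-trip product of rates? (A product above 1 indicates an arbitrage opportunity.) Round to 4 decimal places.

JPY→BRL→AED→JPY: 0.03649 × 0.7229 × 40.42 = 1.06622
JPY→AED→BRL→JPY: 0.02389 × 1.347 × 27.15 = 0.87368
Maximum is JPY→BRL→AED→JPY at 1.0662; arbitrage exists.

1.0662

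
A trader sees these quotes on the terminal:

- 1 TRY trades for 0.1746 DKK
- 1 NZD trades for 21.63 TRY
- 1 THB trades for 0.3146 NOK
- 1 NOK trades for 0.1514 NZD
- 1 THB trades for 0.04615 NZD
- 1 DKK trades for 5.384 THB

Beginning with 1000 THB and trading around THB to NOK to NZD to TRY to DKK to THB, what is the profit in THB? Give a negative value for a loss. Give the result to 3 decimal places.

1000 THB × 0.3146 = 314.6 NOK
314.6 NOK × 0.1514 = 47.63044 NZD
47.63044 NZD × 21.63 = 1030.2464172 TRY
1030.2464172 TRY × 0.1746 = 179.88102444312 DKK
179.88102444312 DKK × 5.384 = 968.47943560175808 THB
Net change: 968.47943560175808 − 1000 = -31.52056439824192 THB

-31.521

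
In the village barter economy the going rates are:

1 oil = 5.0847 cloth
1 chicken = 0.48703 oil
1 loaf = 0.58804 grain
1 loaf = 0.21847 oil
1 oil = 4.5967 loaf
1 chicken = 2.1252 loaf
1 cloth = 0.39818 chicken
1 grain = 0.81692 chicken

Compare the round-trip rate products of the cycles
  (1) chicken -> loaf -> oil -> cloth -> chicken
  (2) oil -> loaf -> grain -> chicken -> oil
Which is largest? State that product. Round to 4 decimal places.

1.0754

(1) 2.1252 × 0.21847 × 5.0847 × 0.39818 = 0.94002
(2) 4.5967 × 0.58804 × 0.81692 × 0.48703 = 1.07545
Highest is cycle (2) at 1.0754 (>1, arbitrage).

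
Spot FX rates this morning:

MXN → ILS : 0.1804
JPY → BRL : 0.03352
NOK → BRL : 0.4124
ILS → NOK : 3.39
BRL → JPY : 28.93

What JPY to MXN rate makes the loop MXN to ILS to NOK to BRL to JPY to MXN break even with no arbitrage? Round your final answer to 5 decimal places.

Known legs of the cycle: 0.1804 × 3.39 × 0.4124 × 28.93 = 7.296310738992
For no arbitrage the full-cycle product must be 1, so the missing rate is 1 / 7.296310738992 ≈ 0.1370556.

0.13706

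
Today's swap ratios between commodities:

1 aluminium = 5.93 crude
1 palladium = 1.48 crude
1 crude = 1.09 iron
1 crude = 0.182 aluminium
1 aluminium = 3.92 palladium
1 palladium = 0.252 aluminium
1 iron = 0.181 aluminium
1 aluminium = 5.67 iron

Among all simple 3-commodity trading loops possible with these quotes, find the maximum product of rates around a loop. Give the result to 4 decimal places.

1.1699

aluminium→crude→iron→aluminium: 5.93 × 1.09 × 0.181 = 1.16993
aluminium→palladium→crude→aluminium: 3.92 × 1.48 × 0.182 = 1.05589
Maximum is aluminium→crude→iron→aluminium at 1.1699; arbitrage exists.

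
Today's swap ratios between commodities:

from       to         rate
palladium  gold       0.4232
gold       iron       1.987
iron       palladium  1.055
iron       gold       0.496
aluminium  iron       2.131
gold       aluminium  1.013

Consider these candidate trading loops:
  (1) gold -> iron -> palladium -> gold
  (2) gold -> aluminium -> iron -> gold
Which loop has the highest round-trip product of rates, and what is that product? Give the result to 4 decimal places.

(1) 1.987 × 1.055 × 0.4232 = 0.88715
(2) 1.013 × 2.131 × 0.496 = 1.07072
Highest is cycle (2) at 1.0707 (>1, arbitrage).

1.0707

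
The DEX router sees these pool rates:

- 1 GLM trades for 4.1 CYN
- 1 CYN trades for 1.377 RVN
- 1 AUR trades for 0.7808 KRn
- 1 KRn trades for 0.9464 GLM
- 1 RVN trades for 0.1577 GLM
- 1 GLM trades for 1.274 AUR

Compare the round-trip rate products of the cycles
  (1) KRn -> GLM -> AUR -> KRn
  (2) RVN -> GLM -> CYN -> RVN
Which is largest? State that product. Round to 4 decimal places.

(1) 0.9464 × 1.274 × 0.7808 = 0.94142
(2) 0.1577 × 4.1 × 1.377 = 0.89033
Highest is cycle (1) at 0.9414 (≤1, no arbitrage).

0.9414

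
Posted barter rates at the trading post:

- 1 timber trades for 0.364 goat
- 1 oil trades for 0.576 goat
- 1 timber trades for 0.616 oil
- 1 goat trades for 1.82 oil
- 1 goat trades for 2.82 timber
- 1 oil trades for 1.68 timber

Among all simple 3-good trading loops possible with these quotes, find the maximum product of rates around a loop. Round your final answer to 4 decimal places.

timber→goat→oil→timber: 0.364 × 1.82 × 1.68 = 1.11297
timber→oil→goat→timber: 0.616 × 0.576 × 2.82 = 1.00058
Maximum is timber→goat→oil→timber at 1.1130; arbitrage exists.

1.1130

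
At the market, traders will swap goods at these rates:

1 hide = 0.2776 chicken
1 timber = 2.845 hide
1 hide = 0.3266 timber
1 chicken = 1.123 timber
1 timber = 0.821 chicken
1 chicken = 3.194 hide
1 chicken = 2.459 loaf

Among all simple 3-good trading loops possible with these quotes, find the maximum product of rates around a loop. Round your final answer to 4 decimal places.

chicken→timber→hide→chicken: 1.123 × 2.845 × 0.2776 = 0.88691
chicken→hide→timber→chicken: 3.194 × 0.3266 × 0.821 = 0.85643
Maximum is chicken→timber→hide→chicken at 0.8869; no arbitrage — every cycle loses value.

0.8869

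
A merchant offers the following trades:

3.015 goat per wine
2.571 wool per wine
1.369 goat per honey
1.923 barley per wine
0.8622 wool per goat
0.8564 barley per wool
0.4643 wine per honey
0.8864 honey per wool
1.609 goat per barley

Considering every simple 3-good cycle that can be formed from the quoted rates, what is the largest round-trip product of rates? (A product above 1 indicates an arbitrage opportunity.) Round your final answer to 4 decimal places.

barley→goat→wool→barley: 1.609 × 0.8622 × 0.8564 = 1.18807
wool→honey→wine→wool: 0.8864 × 0.4643 × 2.571 = 1.05811
wool→honey→goat→wool: 0.8864 × 1.369 × 0.8622 = 1.04626
Maximum is barley→goat→wool→barley at 1.1881; arbitrage exists.

1.1881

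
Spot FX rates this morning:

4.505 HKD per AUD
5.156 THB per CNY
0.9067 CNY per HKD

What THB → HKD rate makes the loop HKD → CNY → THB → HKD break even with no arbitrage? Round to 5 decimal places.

0.21391

Known legs of the cycle: 0.9067 × 5.156 = 4.6749452
For no arbitrage the full-cycle product must be 1, so the missing rate is 1 / 4.6749452 ≈ 0.2139063.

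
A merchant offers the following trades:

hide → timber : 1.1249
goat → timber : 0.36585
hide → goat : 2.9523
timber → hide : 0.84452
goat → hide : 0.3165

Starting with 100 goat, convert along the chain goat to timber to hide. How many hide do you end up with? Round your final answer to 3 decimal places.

30.897

100 goat × 0.36585 = 36.585 timber
36.585 timber × 0.84452 = 30.8967642 hide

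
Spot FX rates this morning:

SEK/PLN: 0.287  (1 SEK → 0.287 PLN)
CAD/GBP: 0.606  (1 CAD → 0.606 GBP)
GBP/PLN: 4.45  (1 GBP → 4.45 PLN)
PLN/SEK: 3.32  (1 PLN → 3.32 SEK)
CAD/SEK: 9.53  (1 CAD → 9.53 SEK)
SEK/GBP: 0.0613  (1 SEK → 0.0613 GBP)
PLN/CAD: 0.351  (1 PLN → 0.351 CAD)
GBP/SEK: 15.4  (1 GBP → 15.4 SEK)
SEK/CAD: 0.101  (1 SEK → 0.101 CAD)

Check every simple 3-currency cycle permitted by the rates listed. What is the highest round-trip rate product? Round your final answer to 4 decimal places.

0.9600

CAD→SEK→PLN→CAD: 9.53 × 0.287 × 0.351 = 0.96002
CAD→GBP→PLN→CAD: 0.606 × 4.45 × 0.351 = 0.94654
CAD→GBP→SEK→CAD: 0.606 × 15.4 × 0.101 = 0.94257
PLN→SEK→GBP→PLN: 3.32 × 0.0613 × 4.45 = 0.90565
Maximum is CAD→SEK→PLN→CAD at 0.9600; no arbitrage — every cycle loses value.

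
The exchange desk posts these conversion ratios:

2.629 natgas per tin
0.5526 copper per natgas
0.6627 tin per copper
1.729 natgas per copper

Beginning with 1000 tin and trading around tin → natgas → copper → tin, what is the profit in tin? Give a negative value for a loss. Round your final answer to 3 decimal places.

-37.239

1000 tin × 2.629 = 2629 natgas
2629 natgas × 0.5526 = 1452.7854 copper
1452.7854 copper × 0.6627 = 962.76088458 tin
Net change: 962.76088458 − 1000 = -37.23911542 tin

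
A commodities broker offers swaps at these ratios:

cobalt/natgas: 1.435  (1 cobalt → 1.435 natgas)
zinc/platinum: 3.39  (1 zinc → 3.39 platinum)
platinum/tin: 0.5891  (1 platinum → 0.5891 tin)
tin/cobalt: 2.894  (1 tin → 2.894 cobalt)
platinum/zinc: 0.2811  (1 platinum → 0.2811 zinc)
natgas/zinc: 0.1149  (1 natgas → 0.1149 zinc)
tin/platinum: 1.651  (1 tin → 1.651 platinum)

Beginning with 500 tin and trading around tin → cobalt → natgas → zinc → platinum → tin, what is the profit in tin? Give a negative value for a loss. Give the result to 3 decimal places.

-23.537

500 tin × 2.894 = 1447 cobalt
1447 cobalt × 1.435 = 2076.445 natgas
2076.445 natgas × 0.1149 = 238.5835305 zinc
238.5835305 zinc × 3.39 = 808.798168395 platinum
808.798168395 platinum × 0.5891 = 476.4630010014945 tin
Net change: 476.4630010014945 − 500 = -23.5369989985055 tin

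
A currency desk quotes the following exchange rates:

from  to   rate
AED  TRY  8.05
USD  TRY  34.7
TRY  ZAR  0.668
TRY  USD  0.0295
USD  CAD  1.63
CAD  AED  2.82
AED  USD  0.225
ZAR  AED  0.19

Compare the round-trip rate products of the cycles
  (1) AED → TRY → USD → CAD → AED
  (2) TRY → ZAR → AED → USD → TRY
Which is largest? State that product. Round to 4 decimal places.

(1) 8.05 × 0.0295 × 1.63 × 2.82 = 1.09158
(2) 0.668 × 0.19 × 0.225 × 34.7 = 0.99093
Highest is cycle (1) at 1.0916 (>1, arbitrage).

1.0916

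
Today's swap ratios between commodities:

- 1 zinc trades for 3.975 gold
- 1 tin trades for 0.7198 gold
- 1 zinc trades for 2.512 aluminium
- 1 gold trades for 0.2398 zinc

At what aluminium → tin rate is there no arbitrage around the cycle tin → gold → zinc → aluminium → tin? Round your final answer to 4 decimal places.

Known legs of the cycle: 0.7198 × 0.2398 × 2.512 = 0.43359139648
For no arbitrage the full-cycle product must be 1, so the missing rate is 1 / 0.43359139648 ≈ 2.306319.

2.3063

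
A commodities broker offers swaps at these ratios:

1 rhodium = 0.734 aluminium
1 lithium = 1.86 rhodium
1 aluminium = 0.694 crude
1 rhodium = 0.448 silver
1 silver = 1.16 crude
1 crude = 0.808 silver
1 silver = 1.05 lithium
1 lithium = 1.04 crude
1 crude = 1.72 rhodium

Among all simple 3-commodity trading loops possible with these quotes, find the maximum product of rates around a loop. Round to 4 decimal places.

rhodium→silver→crude→rhodium: 0.448 × 1.16 × 1.72 = 0.89385
crude→silver→lithium→crude: 0.808 × 1.05 × 1.04 = 0.88234
rhodium→aluminium→crude→rhodium: 0.734 × 0.694 × 1.72 = 0.87616
rhodium→silver→lithium→rhodium: 0.448 × 1.05 × 1.86 = 0.87494
Maximum is rhodium→silver→crude→rhodium at 0.8938; no arbitrage — every cycle loses value.

0.8938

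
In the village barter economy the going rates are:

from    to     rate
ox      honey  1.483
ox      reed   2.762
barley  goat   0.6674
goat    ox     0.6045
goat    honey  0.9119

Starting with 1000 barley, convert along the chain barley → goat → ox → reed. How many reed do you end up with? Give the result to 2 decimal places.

1000 barley × 0.6674 = 667.4 goat
667.4 goat × 0.6045 = 403.4433 ox
403.4433 ox × 2.762 = 1114.3103946 reed

1114.31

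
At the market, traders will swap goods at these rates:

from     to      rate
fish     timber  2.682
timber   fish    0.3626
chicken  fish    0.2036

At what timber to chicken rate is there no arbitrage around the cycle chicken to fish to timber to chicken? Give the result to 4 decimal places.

Known legs of the cycle: 0.2036 × 2.682 = 0.5460552
For no arbitrage the full-cycle product must be 1, so the missing rate is 1 / 0.5460552 ≈ 1.831317.

1.8313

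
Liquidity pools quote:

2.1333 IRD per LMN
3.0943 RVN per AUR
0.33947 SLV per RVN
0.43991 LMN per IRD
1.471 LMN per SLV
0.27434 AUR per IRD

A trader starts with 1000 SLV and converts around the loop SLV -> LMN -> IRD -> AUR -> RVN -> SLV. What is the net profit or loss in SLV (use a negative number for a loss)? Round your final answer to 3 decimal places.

1000 SLV × 1.471 = 1471 LMN
1471 LMN × 2.1333 = 3138.0843 IRD
3138.0843 IRD × 0.27434 = 860.902046862 AUR
860.902046862 AUR × 3.0943 = 2663.8892036050866 RVN
2663.8892036050866 RVN × 0.33947 = 904.310467947818748102 SLV
Net change: 904.310467947818748102 − 1000 = -95.689532052181251898 SLV

-95.690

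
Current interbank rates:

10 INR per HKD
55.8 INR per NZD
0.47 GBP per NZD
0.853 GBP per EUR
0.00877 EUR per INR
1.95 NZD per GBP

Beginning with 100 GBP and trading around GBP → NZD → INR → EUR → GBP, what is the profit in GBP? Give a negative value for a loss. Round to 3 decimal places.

100 GBP × 1.95 = 195 NZD
195 NZD × 55.8 = 10881 INR
10881 INR × 0.00877 = 95.42637 EUR
95.42637 EUR × 0.853 = 81.39869361 GBP
Net change: 81.39869361 − 100 = -18.60130639 GBP

-18.601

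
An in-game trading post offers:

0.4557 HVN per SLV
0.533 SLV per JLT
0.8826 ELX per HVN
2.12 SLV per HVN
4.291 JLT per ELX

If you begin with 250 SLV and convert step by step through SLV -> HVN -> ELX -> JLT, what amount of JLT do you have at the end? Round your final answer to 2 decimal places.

431.46

250 SLV × 0.4557 = 113.925 HVN
113.925 HVN × 0.8826 = 100.550205 ELX
100.550205 ELX × 4.291 = 431.460929655 JLT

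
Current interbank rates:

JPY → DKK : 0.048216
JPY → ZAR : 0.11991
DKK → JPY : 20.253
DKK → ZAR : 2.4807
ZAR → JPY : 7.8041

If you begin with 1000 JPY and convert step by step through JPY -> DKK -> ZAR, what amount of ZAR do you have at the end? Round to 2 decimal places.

119.61

1000 JPY × 0.048216 = 48.216 DKK
48.216 DKK × 2.4807 = 119.6094312 ZAR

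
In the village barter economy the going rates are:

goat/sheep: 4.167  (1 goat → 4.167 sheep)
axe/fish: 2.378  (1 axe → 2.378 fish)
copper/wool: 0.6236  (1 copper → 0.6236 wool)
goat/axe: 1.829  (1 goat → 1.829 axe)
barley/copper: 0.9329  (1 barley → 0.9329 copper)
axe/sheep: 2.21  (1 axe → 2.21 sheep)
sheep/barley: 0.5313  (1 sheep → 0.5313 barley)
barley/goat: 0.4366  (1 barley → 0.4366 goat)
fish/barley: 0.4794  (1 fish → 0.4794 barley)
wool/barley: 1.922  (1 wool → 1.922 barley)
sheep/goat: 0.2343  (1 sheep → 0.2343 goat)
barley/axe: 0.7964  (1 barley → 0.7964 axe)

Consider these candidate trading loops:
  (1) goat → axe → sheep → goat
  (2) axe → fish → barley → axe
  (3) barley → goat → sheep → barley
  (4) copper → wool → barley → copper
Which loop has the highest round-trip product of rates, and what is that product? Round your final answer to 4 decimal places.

1.1181

(1) 1.829 × 2.21 × 0.2343 = 0.94706
(2) 2.378 × 0.4794 × 0.7964 = 0.90791
(3) 0.4366 × 4.167 × 0.5313 = 0.96660
(4) 0.6236 × 1.922 × 0.9329 = 1.11814
Highest is cycle (4) at 1.1181 (>1, arbitrage).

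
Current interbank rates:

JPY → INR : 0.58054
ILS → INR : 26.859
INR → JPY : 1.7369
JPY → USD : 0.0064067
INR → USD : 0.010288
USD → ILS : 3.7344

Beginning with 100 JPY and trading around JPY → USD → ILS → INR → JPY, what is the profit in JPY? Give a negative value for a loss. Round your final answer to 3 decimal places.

11.614

100 JPY × 0.0064067 = 0.64067 USD
0.64067 USD × 3.7344 = 2.392518048 ILS
2.392518048 ILS × 26.859 = 64.260642251232 INR
64.260642251232 INR × 1.7369 = 111.6143095261648608 JPY
Net change: 111.6143095261648608 − 100 = 11.6143095261648608 JPY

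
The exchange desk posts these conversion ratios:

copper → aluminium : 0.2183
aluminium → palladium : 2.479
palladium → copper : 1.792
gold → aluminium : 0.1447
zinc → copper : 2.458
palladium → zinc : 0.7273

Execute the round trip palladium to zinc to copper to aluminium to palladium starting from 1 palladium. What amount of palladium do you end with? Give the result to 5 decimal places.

0.96744

1 palladium × 0.7273 = 0.7273 zinc
0.7273 zinc × 2.458 = 1.7877034 copper
1.7877034 copper × 0.2183 = 0.39025565222 aluminium
0.39025565222 aluminium × 2.479 = 0.96744376185338 palladium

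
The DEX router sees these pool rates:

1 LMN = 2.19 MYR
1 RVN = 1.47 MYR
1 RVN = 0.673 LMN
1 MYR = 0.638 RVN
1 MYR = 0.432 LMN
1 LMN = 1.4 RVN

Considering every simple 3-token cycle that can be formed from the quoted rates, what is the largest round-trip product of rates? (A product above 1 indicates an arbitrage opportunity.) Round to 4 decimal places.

RVN→LMN→MYR→RVN: 0.673 × 2.19 × 0.638 = 0.94033
RVN→MYR→LMN→RVN: 1.47 × 0.432 × 1.4 = 0.88906
Maximum is RVN→LMN→MYR→RVN at 0.9403; no arbitrage — every cycle loses value.

0.9403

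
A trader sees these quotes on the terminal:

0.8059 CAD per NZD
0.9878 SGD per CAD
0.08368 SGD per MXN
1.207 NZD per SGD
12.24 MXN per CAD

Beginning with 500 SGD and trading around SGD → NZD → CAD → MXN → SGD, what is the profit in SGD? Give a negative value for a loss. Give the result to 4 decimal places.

-1.8484

500 SGD × 1.207 = 603.5 NZD
603.5 NZD × 0.8059 = 486.36065 CAD
486.36065 CAD × 12.24 = 5953.054356 MXN
5953.054356 MXN × 0.08368 = 498.15158851008 SGD
Net change: 498.15158851008 − 500 = -1.84841148992 SGD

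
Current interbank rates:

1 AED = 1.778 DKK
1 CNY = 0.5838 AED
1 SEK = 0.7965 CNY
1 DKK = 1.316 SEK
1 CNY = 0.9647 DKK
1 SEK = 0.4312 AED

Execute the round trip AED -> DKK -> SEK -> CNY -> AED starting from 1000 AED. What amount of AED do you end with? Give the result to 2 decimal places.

1000 AED × 1.778 = 1778 DKK
1778 DKK × 1.316 = 2339.848 SEK
2339.848 SEK × 0.7965 = 1863.688932 CNY
1863.688932 CNY × 0.5838 = 1088.0215985016 AED

1088.02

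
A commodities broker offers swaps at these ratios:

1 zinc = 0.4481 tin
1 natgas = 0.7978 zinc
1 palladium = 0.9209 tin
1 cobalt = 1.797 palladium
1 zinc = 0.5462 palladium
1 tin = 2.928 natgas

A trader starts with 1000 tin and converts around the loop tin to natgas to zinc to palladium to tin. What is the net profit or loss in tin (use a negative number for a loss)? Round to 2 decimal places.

174.98

1000 tin × 2.928 = 2928 natgas
2928 natgas × 0.7978 = 2335.9584 zinc
2335.9584 zinc × 0.5462 = 1275.90047808 palladium
1275.90047808 palladium × 0.9209 = 1174.976750263872 tin
Net change: 1174.976750263872 − 1000 = 174.976750263872 tin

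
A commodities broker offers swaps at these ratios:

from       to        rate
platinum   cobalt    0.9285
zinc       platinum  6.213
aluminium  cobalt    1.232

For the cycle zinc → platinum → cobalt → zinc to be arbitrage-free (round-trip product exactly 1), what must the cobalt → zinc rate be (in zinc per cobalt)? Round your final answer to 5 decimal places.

Known legs of the cycle: 6.213 × 0.9285 = 5.7687705
For no arbitrage the full-cycle product must be 1, so the missing rate is 1 / 5.7687705 ≈ 0.1733472.

0.17335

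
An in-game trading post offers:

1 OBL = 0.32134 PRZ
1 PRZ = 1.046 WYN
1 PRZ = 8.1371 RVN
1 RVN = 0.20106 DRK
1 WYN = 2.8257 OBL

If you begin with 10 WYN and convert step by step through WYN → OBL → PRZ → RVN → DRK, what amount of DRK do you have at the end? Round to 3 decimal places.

10 WYN × 2.8257 = 28.257 OBL
28.257 OBL × 0.32134 = 9.08010438 PRZ
9.08010438 PRZ × 8.1371 = 73.885717350498 RVN
73.885717350498 RVN × 0.20106 = 14.85546233049112788 DRK

14.855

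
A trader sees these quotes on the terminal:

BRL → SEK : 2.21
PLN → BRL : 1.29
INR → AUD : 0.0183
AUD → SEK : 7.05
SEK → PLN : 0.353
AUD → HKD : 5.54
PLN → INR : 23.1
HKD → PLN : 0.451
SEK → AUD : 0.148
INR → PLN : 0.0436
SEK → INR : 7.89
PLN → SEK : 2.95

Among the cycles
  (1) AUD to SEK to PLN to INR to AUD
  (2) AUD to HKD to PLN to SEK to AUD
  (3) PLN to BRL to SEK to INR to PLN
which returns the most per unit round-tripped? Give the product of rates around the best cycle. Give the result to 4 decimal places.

(1) 7.05 × 0.353 × 23.1 × 0.0183 = 1.05203
(2) 5.54 × 0.451 × 2.95 × 0.148 = 1.09086
(3) 1.29 × 2.21 × 7.89 × 0.0436 = 0.98072
Highest is cycle (2) at 1.0909 (>1, arbitrage).

1.0909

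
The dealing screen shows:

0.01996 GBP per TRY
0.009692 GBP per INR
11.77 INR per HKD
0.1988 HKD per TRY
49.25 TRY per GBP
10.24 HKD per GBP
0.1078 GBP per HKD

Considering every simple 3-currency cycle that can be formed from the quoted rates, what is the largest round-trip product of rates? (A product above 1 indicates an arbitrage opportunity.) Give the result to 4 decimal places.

INR→GBP→HKD→INR: 0.009692 × 10.24 × 11.77 = 1.16813
TRY→HKD→GBP→TRY: 0.1988 × 0.1078 × 49.25 = 1.05546
Maximum is INR→GBP→HKD→INR at 1.1681; arbitrage exists.

1.1681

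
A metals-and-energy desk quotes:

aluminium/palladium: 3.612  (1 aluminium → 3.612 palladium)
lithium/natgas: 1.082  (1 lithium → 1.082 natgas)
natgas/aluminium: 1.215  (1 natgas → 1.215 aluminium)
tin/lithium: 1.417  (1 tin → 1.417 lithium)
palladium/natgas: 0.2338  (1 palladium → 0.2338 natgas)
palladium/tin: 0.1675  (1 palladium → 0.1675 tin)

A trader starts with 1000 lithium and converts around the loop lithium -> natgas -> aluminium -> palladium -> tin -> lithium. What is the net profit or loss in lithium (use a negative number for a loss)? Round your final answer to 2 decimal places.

127.03

1000 lithium × 1.082 = 1082 natgas
1082 natgas × 1.215 = 1314.63 aluminium
1314.63 aluminium × 3.612 = 4748.44356 palladium
4748.44356 palladium × 0.1675 = 795.3642963 tin
795.3642963 tin × 1.417 = 1127.0312078571 lithium
Net change: 1127.0312078571 − 1000 = 127.0312078571 lithium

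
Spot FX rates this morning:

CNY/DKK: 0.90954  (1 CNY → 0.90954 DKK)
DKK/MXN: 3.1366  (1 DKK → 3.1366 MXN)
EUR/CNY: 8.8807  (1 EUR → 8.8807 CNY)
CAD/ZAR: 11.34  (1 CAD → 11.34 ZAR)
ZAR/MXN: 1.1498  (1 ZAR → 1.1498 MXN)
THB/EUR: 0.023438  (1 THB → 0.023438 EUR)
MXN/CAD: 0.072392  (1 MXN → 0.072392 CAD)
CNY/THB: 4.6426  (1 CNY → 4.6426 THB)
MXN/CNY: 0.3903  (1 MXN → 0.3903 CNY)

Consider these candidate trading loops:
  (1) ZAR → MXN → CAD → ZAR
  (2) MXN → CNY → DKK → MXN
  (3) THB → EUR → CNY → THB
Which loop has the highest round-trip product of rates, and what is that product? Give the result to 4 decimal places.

(1) 1.1498 × 0.072392 × 11.34 = 0.94390
(2) 0.3903 × 0.90954 × 3.1366 = 1.11347
(3) 0.023438 × 8.8807 × 4.6426 = 0.96634
Highest is cycle (2) at 1.1135 (>1, arbitrage).

1.1135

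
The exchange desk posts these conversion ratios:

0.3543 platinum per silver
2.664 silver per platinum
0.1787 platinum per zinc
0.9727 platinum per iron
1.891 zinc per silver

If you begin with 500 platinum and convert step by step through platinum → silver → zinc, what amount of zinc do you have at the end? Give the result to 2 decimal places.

2518.81

500 platinum × 2.664 = 1332 silver
1332 silver × 1.891 = 2518.812 zinc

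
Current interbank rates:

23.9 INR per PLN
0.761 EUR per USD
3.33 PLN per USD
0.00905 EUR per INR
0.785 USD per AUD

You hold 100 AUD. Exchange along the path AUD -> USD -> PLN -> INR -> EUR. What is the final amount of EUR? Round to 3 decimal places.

56.541

100 AUD × 0.785 = 78.5 USD
78.5 USD × 3.33 = 261.405 PLN
261.405 PLN × 23.9 = 6247.5795 INR
6247.5795 INR × 0.00905 = 56.540594475 EUR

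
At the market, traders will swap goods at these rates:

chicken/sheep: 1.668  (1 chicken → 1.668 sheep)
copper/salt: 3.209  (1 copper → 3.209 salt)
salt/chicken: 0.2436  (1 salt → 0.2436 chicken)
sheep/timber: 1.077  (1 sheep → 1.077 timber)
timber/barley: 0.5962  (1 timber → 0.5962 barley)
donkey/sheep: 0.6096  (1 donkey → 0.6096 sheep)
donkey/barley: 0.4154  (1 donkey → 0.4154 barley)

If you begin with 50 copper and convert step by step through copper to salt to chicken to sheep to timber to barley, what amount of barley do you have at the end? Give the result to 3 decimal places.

50 copper × 3.209 = 160.45 salt
160.45 salt × 0.2436 = 39.08562 chicken
39.08562 chicken × 1.668 = 65.19481416 sheep
65.19481416 sheep × 1.077 = 70.21481485032 timber
70.21481485032 timber × 0.5962 = 41.862072613760784 barley

41.862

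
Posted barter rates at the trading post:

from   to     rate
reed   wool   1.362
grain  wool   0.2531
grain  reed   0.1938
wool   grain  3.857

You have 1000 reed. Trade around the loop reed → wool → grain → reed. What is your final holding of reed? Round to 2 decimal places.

1000 reed × 1.362 = 1362 wool
1362 wool × 3.857 = 5253.234 grain
5253.234 grain × 0.1938 = 1018.0767492 reed

1018.08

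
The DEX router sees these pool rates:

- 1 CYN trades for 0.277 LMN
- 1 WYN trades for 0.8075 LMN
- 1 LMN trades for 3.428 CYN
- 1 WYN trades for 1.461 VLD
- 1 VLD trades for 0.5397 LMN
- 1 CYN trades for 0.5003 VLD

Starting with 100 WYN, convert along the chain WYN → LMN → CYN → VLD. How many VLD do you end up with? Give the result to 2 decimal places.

100 WYN × 0.8075 = 80.75 LMN
80.75 LMN × 3.428 = 276.811 CYN
276.811 CYN × 0.5003 = 138.4885433 VLD

138.49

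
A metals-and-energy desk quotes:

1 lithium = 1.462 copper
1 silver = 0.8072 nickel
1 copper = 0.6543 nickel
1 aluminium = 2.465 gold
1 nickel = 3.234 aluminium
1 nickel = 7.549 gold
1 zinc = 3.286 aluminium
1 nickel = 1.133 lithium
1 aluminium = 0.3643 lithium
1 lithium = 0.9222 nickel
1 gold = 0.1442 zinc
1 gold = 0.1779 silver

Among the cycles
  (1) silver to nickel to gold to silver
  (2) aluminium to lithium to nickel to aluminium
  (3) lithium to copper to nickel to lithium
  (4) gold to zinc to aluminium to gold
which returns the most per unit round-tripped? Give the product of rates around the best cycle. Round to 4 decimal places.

(1) 0.8072 × 7.549 × 0.1779 = 1.08404
(2) 0.3643 × 0.9222 × 3.234 = 1.08649
(3) 1.462 × 0.6543 × 1.133 = 1.08381
(4) 0.1442 × 3.286 × 2.465 = 1.16802
Highest is cycle (4) at 1.1680 (>1, arbitrage).

1.1680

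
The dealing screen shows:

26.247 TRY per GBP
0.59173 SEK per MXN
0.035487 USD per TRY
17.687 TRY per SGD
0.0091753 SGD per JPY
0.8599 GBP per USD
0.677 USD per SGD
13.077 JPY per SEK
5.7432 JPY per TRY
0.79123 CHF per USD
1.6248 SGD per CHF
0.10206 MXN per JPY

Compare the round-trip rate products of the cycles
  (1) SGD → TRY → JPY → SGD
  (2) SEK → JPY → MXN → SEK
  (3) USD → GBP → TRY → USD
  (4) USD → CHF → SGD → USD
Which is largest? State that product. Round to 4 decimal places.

(1) 17.687 × 5.7432 × 0.0091753 = 0.93203
(2) 13.077 × 0.10206 × 0.59173 = 0.78975
(3) 0.8599 × 26.247 × 0.035487 = 0.80093
(4) 0.79123 × 1.6248 × 0.677 = 0.87034
Highest is cycle (1) at 0.9320 (≤1, no arbitrage).

0.9320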